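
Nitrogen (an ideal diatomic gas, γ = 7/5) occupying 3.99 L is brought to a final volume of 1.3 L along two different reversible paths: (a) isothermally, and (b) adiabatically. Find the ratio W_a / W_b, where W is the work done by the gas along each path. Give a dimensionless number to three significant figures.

W_a / W_b ≈ 0.792

Path (a) isothermal: W = P₁V₁ ln(V₂/V₁) → W_a/(P₁V₁) = -1.121.
Path (b) adiabatic: W = P₁V₁(1 − (V₁/V₂)^(γ−1))/(γ−1) → W_b/(P₁V₁) = -1.415.
W_a / W_b = -1.121 / -1.415 = 0.7924.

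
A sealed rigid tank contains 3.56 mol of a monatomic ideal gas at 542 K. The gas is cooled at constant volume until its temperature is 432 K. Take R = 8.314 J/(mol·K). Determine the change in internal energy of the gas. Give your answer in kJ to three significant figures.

ΔU ≈ -4.88 kJ

Constant volume ⇒ W = 0, so Q = ΔU = nCᵥΔT with Cᵥ = 3R/2 = 12.47 J/(mol·K).
ΔU = (3.56)(12.47)(432 − 542) = -4884 J.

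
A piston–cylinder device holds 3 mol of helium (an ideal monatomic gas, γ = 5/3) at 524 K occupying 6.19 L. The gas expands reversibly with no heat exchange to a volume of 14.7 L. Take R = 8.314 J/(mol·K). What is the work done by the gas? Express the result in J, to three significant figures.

W ≈ 8590 J

Adiabatic: TV^(γ−1) = const with γ = 5/3.
T₂ = T₁ (V₁/V₂)^(γ−1) = 524 × (6.19/14.7)^0.667 = 524 × 0.5618 = 294.4 K.
W_by = nCᵥ(T₁ − T₂) = (3)(12.47)(524 − 294.4) = 8591 J.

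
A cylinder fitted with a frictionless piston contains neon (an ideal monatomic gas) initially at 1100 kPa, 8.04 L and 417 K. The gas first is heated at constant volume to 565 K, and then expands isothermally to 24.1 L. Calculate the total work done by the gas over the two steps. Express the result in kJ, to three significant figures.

Step 1 (isochoric): W = 0 (constant volume).
After step 1: P = 1490 kPa (V unchanged).
Step 2 (isothermal): W = P₁V₁ ln(V₂/V₁) = (11983) ln(24.1/8.04) = 13155 J.
W_total = 0 + 13155 = 13155 J.

W_total ≈ 13.2 kJ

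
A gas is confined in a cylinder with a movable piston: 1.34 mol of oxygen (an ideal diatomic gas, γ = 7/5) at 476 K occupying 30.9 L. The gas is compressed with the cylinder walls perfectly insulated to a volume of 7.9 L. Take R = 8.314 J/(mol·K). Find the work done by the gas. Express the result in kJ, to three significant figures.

W ≈ -9.62 kJ

Adiabatic: TV^(γ−1) = const with γ = 7/5.
T₂ = T₁ (V₁/V₂)^(γ−1) = 476 × (30.9/7.9)^0.4 = 476 × 1.726 = 821.4 K.
W_by = nCᵥ(T₁ − T₂) = (1.34)(20.79)(476 − 821.4) = -9619 J.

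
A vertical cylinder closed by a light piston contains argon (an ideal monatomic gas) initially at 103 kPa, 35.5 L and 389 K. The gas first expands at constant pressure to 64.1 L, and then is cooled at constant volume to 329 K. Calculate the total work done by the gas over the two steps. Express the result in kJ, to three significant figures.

Step 1 (isobaric): W = PΔV = (103 kPa)(64.1 − 35.5 L) = 2946 J.
Step 2 (isochoric): W = 0 (constant volume).
W_total = 2946 + 0 = 2946 J.

W_total ≈ 2.95 kJ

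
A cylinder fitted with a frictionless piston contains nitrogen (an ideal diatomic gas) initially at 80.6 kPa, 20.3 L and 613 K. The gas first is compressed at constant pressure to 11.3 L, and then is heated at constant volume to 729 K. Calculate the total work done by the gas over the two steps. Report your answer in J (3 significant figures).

W_total ≈ -725 J

Step 1 (isobaric): W = PΔV = (80.6 kPa)(11.3 − 20.3 L) = -725.4 J.
Step 2 (isochoric): W = 0 (constant volume).
W_total = -725.4 + 0 = -725.4 J.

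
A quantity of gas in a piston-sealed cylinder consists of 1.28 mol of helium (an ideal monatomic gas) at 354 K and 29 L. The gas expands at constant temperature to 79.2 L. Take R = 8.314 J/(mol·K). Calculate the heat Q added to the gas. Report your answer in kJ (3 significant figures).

Q ≈ 3.78 kJ

Isothermal ⇒ ΔU = 0, so Q = W = nRT ln(V₂/V₁).
Q = (1.28)(8.314)(354) ln(79.2/29) = 3767 × 1.005 = 3785 J.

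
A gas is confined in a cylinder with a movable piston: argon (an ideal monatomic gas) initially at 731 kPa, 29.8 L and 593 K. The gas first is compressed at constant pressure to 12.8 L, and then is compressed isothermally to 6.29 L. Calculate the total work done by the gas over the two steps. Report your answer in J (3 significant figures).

Step 1 (isobaric): W = PΔV = (731 kPa)(12.8 − 29.8 L) = -12427 J.
After step 1: P = 731 kPa, V = 12.8 L, T = 254.7 K.
Step 2 (isothermal): W = P₁V₁ ln(V₂/V₁) = (9357) ln(6.29/12.8) = -6648 J.
W_total = -12427 − 6648 = -19075 J.

W_total ≈ -19100 J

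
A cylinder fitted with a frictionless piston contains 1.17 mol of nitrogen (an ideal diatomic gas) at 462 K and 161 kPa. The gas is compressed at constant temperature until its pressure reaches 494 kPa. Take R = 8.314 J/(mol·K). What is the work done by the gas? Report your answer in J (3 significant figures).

W ≈ -5040 J

Isothermal process: W = nRT ln(V₂/V₁) = nRT ln(P₁/P₂).
W = (1.17)(8.314)(462) × ln(161/494)
  = 4494 × ln(0.3259) = 4494 × -1.121
W_by_gas = -5038 J.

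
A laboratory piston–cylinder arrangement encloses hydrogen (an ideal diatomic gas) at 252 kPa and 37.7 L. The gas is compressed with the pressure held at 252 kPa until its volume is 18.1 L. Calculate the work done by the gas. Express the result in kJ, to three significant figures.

W ≈ -4.94 kJ

Isobaric: W = P ΔV.
W = (252 kPa)(18.1 − 37.7 L) = (252)(-19.6) = -4939 J.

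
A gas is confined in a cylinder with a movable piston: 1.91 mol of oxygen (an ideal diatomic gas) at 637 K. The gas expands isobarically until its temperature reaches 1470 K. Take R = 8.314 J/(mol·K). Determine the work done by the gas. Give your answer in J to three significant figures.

W ≈ 13200 J

Isobaric: W = P ΔV = nR ΔT.
W = (1.91)(8.314)(1470 − 637) = 13228 J.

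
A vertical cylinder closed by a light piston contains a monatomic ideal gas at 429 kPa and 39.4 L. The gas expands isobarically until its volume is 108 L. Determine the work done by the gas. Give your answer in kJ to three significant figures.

W ≈ 29.4 kJ

Isobaric: W = P ΔV.
W = (429 kPa)(108 − 39.4 L) = (429)(68.6) = 29429 J.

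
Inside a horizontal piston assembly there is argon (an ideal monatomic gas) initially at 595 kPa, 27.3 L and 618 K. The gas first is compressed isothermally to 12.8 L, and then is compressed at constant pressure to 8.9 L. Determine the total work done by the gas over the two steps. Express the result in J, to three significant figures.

W_total ≈ -17300 J

Step 1 (isothermal): W = P₁V₁ ln(V₂/V₁) = (16244) ln(12.8/27.3) = -12304 J.
After step 1: P = 1269 kPa, V = 12.8 L, T = 618 K.
Step 2 (isobaric): W = PΔV = (1269 kPa)(8.9 − 12.8 L) = -4949 J.
W_total = -12304 − 4949 = -17253 J.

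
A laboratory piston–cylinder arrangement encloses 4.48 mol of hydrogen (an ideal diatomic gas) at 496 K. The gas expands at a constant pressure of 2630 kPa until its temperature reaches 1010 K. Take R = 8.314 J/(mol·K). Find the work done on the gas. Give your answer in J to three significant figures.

W ≈ -19100 J

Isobaric: W = P ΔV = nR ΔT.
W = (4.48)(8.314)(1010 − 496) = 19145 J.
Work on gas = −W_by = -19145 J.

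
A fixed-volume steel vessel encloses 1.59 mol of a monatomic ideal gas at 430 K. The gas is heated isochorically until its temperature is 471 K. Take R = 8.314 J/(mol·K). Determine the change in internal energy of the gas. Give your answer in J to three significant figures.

Constant volume ⇒ W = 0, so Q = ΔU = nCᵥΔT with Cᵥ = 3R/2 = 12.47 J/(mol·K).
ΔU = (1.59)(12.47)(471 − 430) = 813 J.

ΔU ≈ 813 J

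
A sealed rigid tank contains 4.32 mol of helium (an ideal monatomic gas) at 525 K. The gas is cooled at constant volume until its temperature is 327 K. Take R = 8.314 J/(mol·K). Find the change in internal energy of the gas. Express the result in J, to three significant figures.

Constant volume ⇒ W = 0, so Q = ΔU = nCᵥΔT with Cᵥ = 3R/2 = 12.47 J/(mol·K).
ΔU = (4.32)(12.47)(327 − 525) = -10667 J.

ΔU ≈ -10700 J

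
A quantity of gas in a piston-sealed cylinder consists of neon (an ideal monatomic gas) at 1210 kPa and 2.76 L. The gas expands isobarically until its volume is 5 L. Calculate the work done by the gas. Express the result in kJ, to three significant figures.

Isobaric: W = P ΔV.
W = (1210 kPa)(5 − 2.76 L) = (1210)(2.24) = 2710 J.

W ≈ 2.71 kJ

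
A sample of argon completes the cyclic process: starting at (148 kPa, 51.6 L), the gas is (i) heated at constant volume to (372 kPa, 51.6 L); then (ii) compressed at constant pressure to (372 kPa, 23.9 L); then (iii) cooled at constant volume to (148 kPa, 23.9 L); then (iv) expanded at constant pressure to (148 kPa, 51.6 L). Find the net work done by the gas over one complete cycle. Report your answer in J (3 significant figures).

Constant-volume legs do no work.
W(ii) = (372)(23.9 − 51.6) = -10304 J; W(iv) = (148)(51.6 − 23.9) = 4100 J.
W_net = -10304 + 4100 = -6205 J (the counter-clockwise enclosed area).

W_net ≈ -6200 J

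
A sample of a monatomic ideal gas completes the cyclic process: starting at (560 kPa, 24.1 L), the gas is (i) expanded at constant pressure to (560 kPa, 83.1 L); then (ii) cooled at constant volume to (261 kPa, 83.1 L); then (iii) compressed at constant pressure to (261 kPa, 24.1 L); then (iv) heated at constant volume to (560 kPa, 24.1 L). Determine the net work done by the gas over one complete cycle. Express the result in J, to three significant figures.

Constant-volume legs do no work.
W(i) = (560)(83.1 − 24.1) = 33040 J; W(iii) = (261)(24.1 − 83.1) = -15399 J.
W_net = 33040 − 15399 = 17641 J (the clockwise enclosed area).

W_net ≈ 17600 J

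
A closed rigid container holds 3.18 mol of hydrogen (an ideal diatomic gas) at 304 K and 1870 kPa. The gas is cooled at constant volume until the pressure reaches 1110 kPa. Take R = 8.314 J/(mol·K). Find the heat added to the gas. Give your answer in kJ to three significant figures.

Q ≈ -8.17 kJ

Constant volume ⇒ W = 0, so Q = ΔU = nCᵥΔT with Cᵥ = 5R/2 = 20.79 J/(mol·K).
At constant V, T₂/T₁ = P₂/P₁ ⇒ ΔT = T₁(P₂/P₁ − 1) = 304·(1110/1870 − 1) = -123.6 K.
ΔU = (3.18)(20.79)(-123.6) = -8166 J.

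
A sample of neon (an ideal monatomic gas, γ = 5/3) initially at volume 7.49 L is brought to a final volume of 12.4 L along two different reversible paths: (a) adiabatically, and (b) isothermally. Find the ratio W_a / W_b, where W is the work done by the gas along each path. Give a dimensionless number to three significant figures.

W_a / W_b ≈ 0.849

Path (a) adiabatic: W = P₁V₁(1 − (V₁/V₂)^(γ−1))/(γ−1) → W_a/(P₁V₁) = 0.4282.
Path (b) isothermal: W = P₁V₁ ln(V₂/V₁) → W_b/(P₁V₁) = 0.5041.
W_a / W_b = 0.4282 / 0.5041 = 0.8493.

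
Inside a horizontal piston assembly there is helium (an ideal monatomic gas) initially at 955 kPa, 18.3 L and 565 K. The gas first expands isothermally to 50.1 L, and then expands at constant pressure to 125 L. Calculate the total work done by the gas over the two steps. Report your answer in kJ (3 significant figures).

Step 1 (isothermal): W = P₁V₁ ln(V₂/V₁) = (17476) ln(50.1/18.3) = 17601 J.
After step 1: P = 348.8 kPa, V = 50.1 L, T = 565 K.
Step 2 (isobaric): W = PΔV = (348.8 kPa)(125 − 50.1 L) = 26128 J.
W_total = 17601 + 26128 = 43728 J.

W_total ≈ 43.7 kJ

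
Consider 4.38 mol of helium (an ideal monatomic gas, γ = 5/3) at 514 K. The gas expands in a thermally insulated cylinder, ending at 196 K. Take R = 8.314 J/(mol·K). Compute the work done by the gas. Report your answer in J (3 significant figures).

W ≈ 17400 J

Adiabatic ⇒ Q = 0, so W_by = −ΔU = nCᵥ(T₁ − T₂).
Cᵥ = 3R/2 = 12.47 J/(mol·K).
W = (4.38)(12.47)(514 − 196) = 17370 J.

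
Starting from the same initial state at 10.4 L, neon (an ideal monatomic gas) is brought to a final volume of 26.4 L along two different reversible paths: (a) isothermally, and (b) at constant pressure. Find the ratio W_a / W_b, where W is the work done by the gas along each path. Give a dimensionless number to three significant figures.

Path (a) isothermal: W = P₁V₁ ln(V₂/V₁) → W_a/(P₁V₁) = 0.9316.
Path (b) isobaric: W = P₁(V₂ − V₁) → W_b/(P₁V₁) = 1.538.
W_a / W_b = 0.9316 / 1.538 = 0.6055.

W_a / W_b ≈ 0.606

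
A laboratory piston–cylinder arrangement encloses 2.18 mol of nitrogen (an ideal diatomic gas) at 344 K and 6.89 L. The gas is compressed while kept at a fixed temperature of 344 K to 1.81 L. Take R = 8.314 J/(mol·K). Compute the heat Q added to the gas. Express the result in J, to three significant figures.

Isothermal ⇒ ΔU = 0, so Q = W = nRT ln(V₂/V₁).
Q = (2.18)(8.314)(344) ln(1.81/6.89) = 6235 × -1.337 = -8334 J.

Q ≈ -8330 J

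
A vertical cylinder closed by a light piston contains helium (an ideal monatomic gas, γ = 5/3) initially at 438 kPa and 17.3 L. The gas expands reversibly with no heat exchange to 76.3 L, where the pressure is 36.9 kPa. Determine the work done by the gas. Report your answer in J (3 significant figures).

Adiabatic: W = (P₁V₁ − P₂V₂)/(γ − 1) with γ = 5/3.
P₁V₁ = 7577 J, P₂V₂ = 2815 J.
W = (7577 − 2815) / 0.6667 = 7143 J.

W ≈ 7140 J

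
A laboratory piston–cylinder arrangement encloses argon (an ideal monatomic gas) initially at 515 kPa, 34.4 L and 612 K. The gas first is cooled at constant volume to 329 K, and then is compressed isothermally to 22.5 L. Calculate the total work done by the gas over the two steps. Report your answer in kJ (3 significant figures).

Step 1 (isochoric): W = 0 (constant volume).
After step 1: P = 276.9 kPa (V unchanged).
Step 2 (isothermal): W = P₁V₁ ln(V₂/V₁) = (9524) ln(22.5/34.4) = -4043 J.
W_total = 0 − 4043 = -4043 J.

W_total ≈ -4.04 kJ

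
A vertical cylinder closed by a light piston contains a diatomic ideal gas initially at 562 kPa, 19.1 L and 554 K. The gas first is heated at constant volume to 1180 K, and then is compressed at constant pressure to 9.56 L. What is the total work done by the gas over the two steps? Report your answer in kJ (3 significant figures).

W_total ≈ -11.4 kJ

Step 1 (isochoric): W = 0 (constant volume).
After step 1: P = 1197 kPa (V unchanged).
Step 2 (isobaric): W = PΔV = (1197 kPa)(9.56 − 19.1 L) = -11420 J.
W_total = 0 − 11420 = -11420 J.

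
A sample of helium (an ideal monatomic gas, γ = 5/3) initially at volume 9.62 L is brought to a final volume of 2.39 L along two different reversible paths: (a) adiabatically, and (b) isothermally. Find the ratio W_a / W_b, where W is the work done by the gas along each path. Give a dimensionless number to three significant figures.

Path (a) adiabatic: W = P₁V₁(1 − (V₁/V₂)^(γ−1))/(γ−1) → W_a/(P₁V₁) = -2.296.
Path (b) isothermal: W = P₁V₁ ln(V₂/V₁) → W_b/(P₁V₁) = -1.393.
W_a / W_b = -2.296 / -1.393 = 1.648.

W_a / W_b ≈ 1.65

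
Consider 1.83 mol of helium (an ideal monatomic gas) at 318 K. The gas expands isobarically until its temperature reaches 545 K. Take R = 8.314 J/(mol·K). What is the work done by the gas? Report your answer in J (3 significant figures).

W ≈ 3450 J

Isobaric: W = P ΔV = nR ΔT.
W = (1.83)(8.314)(545 − 318) = 3454 J.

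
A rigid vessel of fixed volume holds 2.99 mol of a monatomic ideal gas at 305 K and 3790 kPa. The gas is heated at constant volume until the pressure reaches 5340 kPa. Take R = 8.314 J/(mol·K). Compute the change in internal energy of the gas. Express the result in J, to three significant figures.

ΔU ≈ 4650 J

Constant volume ⇒ W = 0, so Q = ΔU = nCᵥΔT with Cᵥ = 3R/2 = 12.47 J/(mol·K).
At constant V, T₂/T₁ = P₂/P₁ ⇒ ΔT = T₁(P₂/P₁ − 1) = 305·(5340/3790 − 1) = 124.7 K.
ΔU = (2.99)(12.47)(124.7) = 4651 J.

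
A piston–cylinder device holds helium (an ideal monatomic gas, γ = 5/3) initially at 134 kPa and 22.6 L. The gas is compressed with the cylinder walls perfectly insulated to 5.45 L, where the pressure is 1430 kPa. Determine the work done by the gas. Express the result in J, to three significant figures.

Adiabatic: W = (P₁V₁ − P₂V₂)/(γ − 1) with γ = 5/3.
P₁V₁ = 3028 J, P₂V₂ = 7794 J.
W = (3028 − 7794) / 0.6667 = -7148 J.

W ≈ -7150 J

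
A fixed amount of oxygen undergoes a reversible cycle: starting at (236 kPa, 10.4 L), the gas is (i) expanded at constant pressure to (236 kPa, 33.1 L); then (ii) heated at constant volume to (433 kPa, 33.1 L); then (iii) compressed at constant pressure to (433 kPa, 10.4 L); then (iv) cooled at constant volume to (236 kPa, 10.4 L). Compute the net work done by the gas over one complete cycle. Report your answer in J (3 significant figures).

W_net ≈ -4470 J

Constant-volume legs do no work.
W(i) = (236)(33.1 − 10.4) = 5357 J; W(iii) = (433)(10.4 − 33.1) = -9829 J.
W_net = 5357 − 9829 = -4472 J (the counter-clockwise enclosed area).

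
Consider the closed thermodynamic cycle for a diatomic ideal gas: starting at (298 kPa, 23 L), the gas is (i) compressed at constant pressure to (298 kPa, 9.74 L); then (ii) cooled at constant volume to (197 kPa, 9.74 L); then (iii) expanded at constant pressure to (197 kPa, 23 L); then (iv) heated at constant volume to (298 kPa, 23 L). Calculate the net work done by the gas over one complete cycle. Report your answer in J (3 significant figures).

W_net ≈ -1340 J

Constant-volume legs do no work.
W(i) = (298)(9.74 − 23) = -3951 J; W(iii) = (197)(23 − 9.74) = 2612 J.
W_net = -3951 + 2612 = -1339 J (the counter-clockwise enclosed area).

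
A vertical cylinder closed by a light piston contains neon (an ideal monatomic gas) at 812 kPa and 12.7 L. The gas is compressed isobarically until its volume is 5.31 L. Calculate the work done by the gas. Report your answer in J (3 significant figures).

Isobaric: W = P ΔV.
W = (812 kPa)(5.31 − 12.7 L) = (812)(-7.39) = -6001 J.

W ≈ -6000 J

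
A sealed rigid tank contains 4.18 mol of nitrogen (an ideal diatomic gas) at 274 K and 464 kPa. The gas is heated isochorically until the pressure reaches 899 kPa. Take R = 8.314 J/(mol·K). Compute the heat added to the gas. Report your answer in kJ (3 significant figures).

Constant volume ⇒ W = 0, so Q = ΔU = nCᵥΔT with Cᵥ = 5R/2 = 20.79 J/(mol·K).
At constant V, T₂/T₁ = P₂/P₁ ⇒ ΔT = T₁(P₂/P₁ − 1) = 274·(899/464 − 1) = 256.9 K.
ΔU = (4.18)(20.79)(256.9) = 22318 J.

Q ≈ 22.3 kJ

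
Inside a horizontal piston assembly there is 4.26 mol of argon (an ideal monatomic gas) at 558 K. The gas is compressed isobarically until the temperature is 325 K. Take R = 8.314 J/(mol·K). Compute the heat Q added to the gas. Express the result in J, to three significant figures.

Isobaric: W = nRΔT = (4.26)(8.314)(-233) = -8252 J.
ΔU = nCᵥΔT with Cᵥ = 3R/2: ΔU = (4.26)(12.47)(-233) = -12378 J.
Q = ΔU + W = -12378 − 8252 = -20631 J.

Q ≈ -20600 J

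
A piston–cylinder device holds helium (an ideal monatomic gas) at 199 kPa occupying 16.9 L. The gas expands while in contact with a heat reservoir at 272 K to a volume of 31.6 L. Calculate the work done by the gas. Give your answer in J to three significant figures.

W ≈ 2100 J

Isothermal: W = nRT ln(V₂/V₁) = P₁V₁ ln(V₂/V₁).
P₁V₁ = (199 kPa)(16.9 L) = 3363 J.
W = 3363 × ln(31.6/16.9) = 3363 × 0.6258
W_by_gas = 2105 J.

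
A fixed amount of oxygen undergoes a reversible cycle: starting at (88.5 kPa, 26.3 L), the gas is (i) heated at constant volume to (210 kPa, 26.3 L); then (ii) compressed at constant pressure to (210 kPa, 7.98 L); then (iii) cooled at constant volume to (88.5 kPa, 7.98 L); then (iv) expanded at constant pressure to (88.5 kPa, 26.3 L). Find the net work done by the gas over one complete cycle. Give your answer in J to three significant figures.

W_net ≈ -2230 J

Constant-volume legs do no work.
W(ii) = (210)(7.98 − 26.3) = -3847 J; W(iv) = (88.5)(26.3 − 7.98) = 1621 J.
W_net = -3847 + 1621 = -2226 J (the counter-clockwise enclosed area).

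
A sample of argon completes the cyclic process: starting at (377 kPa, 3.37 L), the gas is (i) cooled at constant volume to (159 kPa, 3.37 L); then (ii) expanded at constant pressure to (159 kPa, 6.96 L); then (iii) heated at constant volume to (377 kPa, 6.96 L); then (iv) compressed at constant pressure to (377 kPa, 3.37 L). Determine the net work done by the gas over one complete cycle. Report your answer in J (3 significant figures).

W_net ≈ -783 J

Constant-volume legs do no work.
W(ii) = (159)(6.96 − 3.37) = 570.8 J; W(iv) = (377)(3.37 − 6.96) = -1353 J.
W_net = 570.8 − 1353 = -782.6 J (the counter-clockwise enclosed area).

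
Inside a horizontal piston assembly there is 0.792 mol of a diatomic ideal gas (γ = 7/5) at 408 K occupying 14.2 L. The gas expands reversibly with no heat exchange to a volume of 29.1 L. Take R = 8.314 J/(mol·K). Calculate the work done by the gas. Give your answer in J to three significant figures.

W ≈ 1680 J

Adiabatic: TV^(γ−1) = const with γ = 7/5.
T₂ = T₁ (V₁/V₂)^(γ−1) = 408 × (14.2/29.1)^0.4 = 408 × 0.7505 = 306.2 K.
W_by = nCᵥ(T₁ − T₂) = (0.792)(20.79)(408 − 306.2) = 1676 J.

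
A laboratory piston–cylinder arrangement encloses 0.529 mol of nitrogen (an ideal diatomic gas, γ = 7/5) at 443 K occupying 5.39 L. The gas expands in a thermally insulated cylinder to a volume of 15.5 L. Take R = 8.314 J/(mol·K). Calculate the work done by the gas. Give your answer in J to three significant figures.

Adiabatic: TV^(γ−1) = const with γ = 7/5.
T₂ = T₁ (V₁/V₂)^(γ−1) = 443 × (5.39/15.5)^0.4 = 443 × 0.6554 = 290.3 K.
W_by = nCᵥ(T₁ − T₂) = (0.529)(20.79)(443 − 290.3) = 1679 J.

W ≈ 1680 J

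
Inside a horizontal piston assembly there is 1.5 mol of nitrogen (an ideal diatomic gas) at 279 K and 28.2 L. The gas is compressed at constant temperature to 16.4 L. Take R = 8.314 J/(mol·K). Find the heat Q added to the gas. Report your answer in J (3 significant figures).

Q ≈ -1890 J

Isothermal ⇒ ΔU = 0, so Q = W = nRT ln(V₂/V₁).
Q = (1.5)(8.314)(279) ln(16.4/28.2) = 3479 × -0.542 = -1886 J.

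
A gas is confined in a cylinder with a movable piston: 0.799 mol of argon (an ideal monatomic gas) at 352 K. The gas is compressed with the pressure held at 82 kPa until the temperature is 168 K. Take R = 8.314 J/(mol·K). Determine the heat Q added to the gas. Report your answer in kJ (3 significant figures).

Isobaric: W = nRΔT = (0.799)(8.314)(-184) = -1222 J.
ΔU = nCᵥΔT with Cᵥ = 3R/2: ΔU = (0.799)(12.47)(-184) = -1833 J.
Q = ΔU + W = -1833 − 1222 = -3056 J.

Q ≈ -3.06 kJ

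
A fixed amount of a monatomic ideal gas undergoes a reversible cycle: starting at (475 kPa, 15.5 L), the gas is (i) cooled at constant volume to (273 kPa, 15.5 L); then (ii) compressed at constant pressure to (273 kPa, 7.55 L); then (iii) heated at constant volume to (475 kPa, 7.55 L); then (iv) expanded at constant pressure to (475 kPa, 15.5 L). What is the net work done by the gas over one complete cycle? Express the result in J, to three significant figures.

W_net ≈ 1610 J

Constant-volume legs do no work.
W(ii) = (273)(7.55 − 15.5) = -2170 J; W(iv) = (475)(15.5 − 7.55) = 3776 J.
W_net = -2170 + 3776 = 1606 J (the clockwise enclosed area).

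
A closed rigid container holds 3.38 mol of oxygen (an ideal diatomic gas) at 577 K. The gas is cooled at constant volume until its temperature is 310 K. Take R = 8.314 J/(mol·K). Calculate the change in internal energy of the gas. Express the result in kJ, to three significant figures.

Constant volume ⇒ W = 0, so Q = ΔU = nCᵥΔT with Cᵥ = 5R/2 = 20.79 J/(mol·K).
ΔU = (3.38)(20.79)(310 − 577) = -18758 J.

ΔU ≈ -18.8 kJ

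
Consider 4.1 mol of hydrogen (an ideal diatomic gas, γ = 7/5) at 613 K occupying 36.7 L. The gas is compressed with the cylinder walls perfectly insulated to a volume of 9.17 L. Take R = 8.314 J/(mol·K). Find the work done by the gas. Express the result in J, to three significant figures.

Adiabatic: TV^(γ−1) = const with γ = 7/5.
T₂ = T₁ (V₁/V₂)^(γ−1) = 613 × (36.7/9.17)^0.4 = 613 × 1.741 = 1068 K.
W_by = nCᵥ(T₁ − T₂) = (4.1)(20.79)(613 − 1068) = -38734 J.

W ≈ -38700 J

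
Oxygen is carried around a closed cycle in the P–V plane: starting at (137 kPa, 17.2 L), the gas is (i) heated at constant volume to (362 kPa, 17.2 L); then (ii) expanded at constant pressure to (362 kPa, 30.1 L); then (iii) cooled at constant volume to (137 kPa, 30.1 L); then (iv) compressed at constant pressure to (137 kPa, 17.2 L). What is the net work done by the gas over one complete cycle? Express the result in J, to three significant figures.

W_net ≈ 2900 J

Constant-volume legs do no work.
W(ii) = (362)(30.1 − 17.2) = 4670 J; W(iv) = (137)(17.2 − 30.1) = -1767 J.
W_net = 4670 − 1767 = 2903 J (the clockwise enclosed area).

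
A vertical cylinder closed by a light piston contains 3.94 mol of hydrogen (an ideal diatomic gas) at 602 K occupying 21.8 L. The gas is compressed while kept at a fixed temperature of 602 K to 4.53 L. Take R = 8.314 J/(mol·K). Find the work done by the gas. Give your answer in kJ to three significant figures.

Isothermal: W = nRT ln(V₂/V₁).
W = (3.94)(8.314)(602) × ln(4.53/21.8)
  = 19720 × -1.571
W_by_gas = -30984 J.

W ≈ -31.0 kJ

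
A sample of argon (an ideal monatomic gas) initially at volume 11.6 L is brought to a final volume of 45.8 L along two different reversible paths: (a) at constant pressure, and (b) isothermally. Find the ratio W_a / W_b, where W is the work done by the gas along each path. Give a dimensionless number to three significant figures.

Path (a) isobaric: W = P₁(V₂ − V₁) → W_a/(P₁V₁) = 2.948.
Path (b) isothermal: W = P₁V₁ ln(V₂/V₁) → W_b/(P₁V₁) = 1.373.
W_a / W_b = 2.948 / 1.373 = 2.147.

W_a / W_b ≈ 2.15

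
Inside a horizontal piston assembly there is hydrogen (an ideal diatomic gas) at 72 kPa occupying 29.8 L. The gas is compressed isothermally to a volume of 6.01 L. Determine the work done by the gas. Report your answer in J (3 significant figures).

W ≈ -3440 J

Isothermal: W = nRT ln(V₂/V₁) = P₁V₁ ln(V₂/V₁).
P₁V₁ = (72 kPa)(29.8 L) = 2146 J.
W = 2146 × ln(6.01/29.8) = 2146 × -1.601
W_by_gas = -3435 J.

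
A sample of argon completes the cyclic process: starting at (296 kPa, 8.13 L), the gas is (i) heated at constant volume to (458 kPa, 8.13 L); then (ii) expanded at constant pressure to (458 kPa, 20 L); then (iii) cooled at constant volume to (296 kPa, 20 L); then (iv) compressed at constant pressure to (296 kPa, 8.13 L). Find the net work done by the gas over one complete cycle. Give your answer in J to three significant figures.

W_net ≈ 1920 J

Constant-volume legs do no work.
W(ii) = (458)(20 − 8.13) = 5436 J; W(iv) = (296)(8.13 − 20) = -3514 J.
W_net = 5436 − 3514 = 1923 J (the clockwise enclosed area).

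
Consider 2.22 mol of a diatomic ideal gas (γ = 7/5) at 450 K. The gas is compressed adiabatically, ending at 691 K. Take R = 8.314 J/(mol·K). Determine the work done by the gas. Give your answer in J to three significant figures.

Adiabatic ⇒ Q = 0, so W_by = −ΔU = nCᵥ(T₁ − T₂).
Cᵥ = 5R/2 = 20.79 J/(mol·K).
W = (2.22)(20.79)(450 − 691) = -11120 J.

W ≈ -11100 J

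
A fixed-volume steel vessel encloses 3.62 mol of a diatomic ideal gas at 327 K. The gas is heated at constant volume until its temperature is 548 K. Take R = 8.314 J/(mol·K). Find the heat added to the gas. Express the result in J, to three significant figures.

Constant volume ⇒ W = 0, so Q = ΔU = nCᵥΔT with Cᵥ = 5R/2 = 20.79 J/(mol·K).
ΔU = (3.62)(20.79)(548 − 327) = 16628 J.

Q ≈ 16600 J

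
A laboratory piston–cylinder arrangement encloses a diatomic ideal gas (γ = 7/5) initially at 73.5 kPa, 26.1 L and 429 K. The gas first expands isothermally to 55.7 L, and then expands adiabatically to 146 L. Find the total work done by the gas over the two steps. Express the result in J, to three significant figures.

Step 1 (isothermal): W = P₁V₁ ln(V₂/V₁) = (1918) ln(55.7/26.1) = 1454 J.
After step 1: P = 34.44 kPa, V = 55.7 L, T = 429 K.
Step 2 (adiabatic): W = (P₁V₁ − P₂V₂)/(γ−1) = (1918 − 1305)/0.4 = 1534 J.
W_total = 1454 + 1534 = 2988 J.

W_total ≈ 2990 J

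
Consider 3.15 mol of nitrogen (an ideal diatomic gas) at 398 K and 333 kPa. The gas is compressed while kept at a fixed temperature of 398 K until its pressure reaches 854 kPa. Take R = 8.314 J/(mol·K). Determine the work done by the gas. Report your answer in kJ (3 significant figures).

Isothermal process: W = nRT ln(V₂/V₁) = nRT ln(P₁/P₂).
W = (3.15)(8.314)(398) × ln(333/854)
  = 10423 × ln(0.3899) = 10423 × -0.9418
W_by_gas = -9817 J.

W ≈ -9.82 kJ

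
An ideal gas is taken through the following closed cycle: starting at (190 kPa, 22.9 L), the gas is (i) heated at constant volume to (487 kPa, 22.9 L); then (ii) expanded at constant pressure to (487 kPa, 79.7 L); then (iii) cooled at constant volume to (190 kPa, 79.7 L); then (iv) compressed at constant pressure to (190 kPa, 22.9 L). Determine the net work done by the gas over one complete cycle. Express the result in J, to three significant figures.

Constant-volume legs do no work.
W(ii) = (487)(79.7 − 22.9) = 27662 J; W(iv) = (190)(22.9 − 79.7) = -10792 J.
W_net = 27662 − 10792 = 16870 J (the clockwise enclosed area).

W_net ≈ 16900 J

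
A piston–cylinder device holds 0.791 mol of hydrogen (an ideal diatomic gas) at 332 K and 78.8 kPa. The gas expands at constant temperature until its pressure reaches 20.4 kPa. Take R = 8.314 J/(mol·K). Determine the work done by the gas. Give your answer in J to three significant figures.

W ≈ 2950 J

Isothermal process: W = nRT ln(V₂/V₁) = nRT ln(P₁/P₂).
W = (0.791)(8.314)(332) × ln(78.8/20.4)
  = 2183 × ln(3.863) = 2183 × 1.351
W_by_gas = 2951 J.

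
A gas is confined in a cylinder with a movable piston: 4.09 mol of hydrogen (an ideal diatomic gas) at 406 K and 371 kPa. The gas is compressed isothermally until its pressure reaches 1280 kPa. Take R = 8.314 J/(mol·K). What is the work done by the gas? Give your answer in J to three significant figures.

W ≈ -17100 J

Isothermal process: W = nRT ln(V₂/V₁) = nRT ln(P₁/P₂).
W = (4.09)(8.314)(406) × ln(371/1280)
  = 13806 × ln(0.2898) = 13806 × -1.238
W_by_gas = -17097 J.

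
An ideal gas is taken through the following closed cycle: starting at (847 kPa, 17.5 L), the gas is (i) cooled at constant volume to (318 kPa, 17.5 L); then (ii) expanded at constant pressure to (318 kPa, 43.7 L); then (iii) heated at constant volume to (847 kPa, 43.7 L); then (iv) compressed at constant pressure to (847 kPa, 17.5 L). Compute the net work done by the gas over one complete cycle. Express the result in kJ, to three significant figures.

W_net ≈ -13.9 kJ

Constant-volume legs do no work.
W(ii) = (318)(43.7 − 17.5) = 8332 J; W(iv) = (847)(17.5 − 43.7) = -22191 J.
W_net = 8332 − 22191 = -13860 J (the counter-clockwise enclosed area).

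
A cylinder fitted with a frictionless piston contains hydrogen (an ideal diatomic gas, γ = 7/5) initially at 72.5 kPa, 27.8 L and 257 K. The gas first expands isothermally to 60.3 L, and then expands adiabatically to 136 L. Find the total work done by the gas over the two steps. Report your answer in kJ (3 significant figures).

W_total ≈ 2.96 kJ

Step 1 (isothermal): W = P₁V₁ ln(V₂/V₁) = (2016) ln(60.3/27.8) = 1561 J.
After step 1: P = 33.42 kPa, V = 60.3 L, T = 257 K.
Step 2 (adiabatic): W = (P₁V₁ − P₂V₂)/(γ−1) = (2015 − 1456)/0.4 = 1399 J.
W_total = 1561 + 1399 = 2960 J.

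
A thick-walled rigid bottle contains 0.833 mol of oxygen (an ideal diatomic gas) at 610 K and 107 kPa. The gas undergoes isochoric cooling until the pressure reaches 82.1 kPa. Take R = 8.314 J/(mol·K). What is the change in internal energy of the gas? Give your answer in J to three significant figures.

Constant volume ⇒ W = 0, so Q = ΔU = nCᵥΔT with Cᵥ = 5R/2 = 20.79 J/(mol·K).
At constant V, T₂/T₁ = P₂/P₁ ⇒ ΔT = T₁(P₂/P₁ − 1) = 610·(82.1/107 − 1) = -142 K.
ΔU = (0.833)(20.79)(-142) = -2458 J.

ΔU ≈ -2460 J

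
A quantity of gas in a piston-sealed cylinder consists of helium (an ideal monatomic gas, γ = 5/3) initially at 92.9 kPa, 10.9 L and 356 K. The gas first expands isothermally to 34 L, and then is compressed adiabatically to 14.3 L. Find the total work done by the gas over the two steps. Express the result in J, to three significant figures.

Step 1 (isothermal): W = P₁V₁ ln(V₂/V₁) = (1013) ln(34/10.9) = 1152 J.
After step 1: P = 29.78 kPa, V = 34 L, T = 356 K.
Step 2 (adiabatic): W = (P₁V₁ − P₂V₂)/(γ−1) = (1013 − 1804)/0.667 = -1187 J.
W_total = 1152 − 1187 = -34.94 J.

W_total ≈ -34.9 J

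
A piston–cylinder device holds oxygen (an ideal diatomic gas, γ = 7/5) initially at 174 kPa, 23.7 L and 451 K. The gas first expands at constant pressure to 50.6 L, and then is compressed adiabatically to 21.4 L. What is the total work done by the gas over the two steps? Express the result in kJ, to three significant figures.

W_total ≈ -4.36 kJ

Step 1 (isobaric): W = PΔV = (174 kPa)(50.6 − 23.7 L) = 4681 J.
After step 1: P = 174 kPa, V = 50.6 L, T = 962.9 K.
Step 2 (adiabatic): W = (P₁V₁ − P₂V₂)/(γ−1) = (8804 − 12422)/0.4 = -9044 J.
W_total = 4681 − 9044 = -4364 J.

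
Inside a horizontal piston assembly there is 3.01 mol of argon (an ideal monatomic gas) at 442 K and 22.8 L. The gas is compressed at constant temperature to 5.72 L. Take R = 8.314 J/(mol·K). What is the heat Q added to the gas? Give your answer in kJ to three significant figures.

Q ≈ -15.3 kJ

Isothermal ⇒ ΔU = 0, so Q = W = nRT ln(V₂/V₁).
Q = (3.01)(8.314)(442) ln(5.72/22.8) = 11061 × -1.383 = -15295 J.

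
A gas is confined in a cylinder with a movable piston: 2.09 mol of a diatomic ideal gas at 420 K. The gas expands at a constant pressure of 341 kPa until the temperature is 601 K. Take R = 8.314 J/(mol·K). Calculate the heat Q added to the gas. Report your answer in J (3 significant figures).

Q ≈ 11000 J

Isobaric: W = nRΔT = (2.09)(8.314)(181) = 3145 J.
ΔU = nCᵥΔT with Cᵥ = 5R/2: ΔU = (2.09)(20.79)(181) = 7863 J.
Q = ΔU + W = 7863 + 3145 = 11008 J.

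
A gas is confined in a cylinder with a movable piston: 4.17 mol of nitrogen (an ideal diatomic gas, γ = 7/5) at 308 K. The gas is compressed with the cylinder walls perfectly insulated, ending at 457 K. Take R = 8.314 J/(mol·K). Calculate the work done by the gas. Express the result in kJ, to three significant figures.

Adiabatic ⇒ Q = 0, so W_by = −ΔU = nCᵥ(T₁ − T₂).
Cᵥ = 5R/2 = 20.79 J/(mol·K).
W = (4.17)(20.79)(308 − 457) = -12914 J.

W ≈ -12.9 kJ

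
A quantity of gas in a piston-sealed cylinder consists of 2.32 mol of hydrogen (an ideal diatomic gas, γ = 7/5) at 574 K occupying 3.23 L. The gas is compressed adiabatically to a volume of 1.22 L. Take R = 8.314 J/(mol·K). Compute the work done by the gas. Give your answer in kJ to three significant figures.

Adiabatic: TV^(γ−1) = const with γ = 7/5.
T₂ = T₁ (V₁/V₂)^(γ−1) = 574 × (3.23/1.22)^0.4 = 574 × 1.476 = 847.3 K.
W_by = nCᵥ(T₁ − T₂) = (2.32)(20.79)(574 − 847.3) = -13180 J.

W ≈ -13.2 kJ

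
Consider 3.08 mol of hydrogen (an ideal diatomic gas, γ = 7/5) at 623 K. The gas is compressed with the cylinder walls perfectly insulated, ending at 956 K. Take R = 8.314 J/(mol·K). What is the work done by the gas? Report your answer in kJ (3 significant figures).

Adiabatic ⇒ Q = 0, so W_by = −ΔU = nCᵥ(T₁ − T₂).
Cᵥ = 5R/2 = 20.79 J/(mol·K).
W = (3.08)(20.79)(623 − 956) = -21318 J.

W ≈ -21.3 kJ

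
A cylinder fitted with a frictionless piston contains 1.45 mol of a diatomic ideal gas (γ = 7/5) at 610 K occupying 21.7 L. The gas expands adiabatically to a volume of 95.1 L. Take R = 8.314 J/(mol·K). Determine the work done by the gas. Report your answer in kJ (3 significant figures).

Adiabatic: TV^(γ−1) = const with γ = 7/5.
T₂ = T₁ (V₁/V₂)^(γ−1) = 610 × (21.7/95.1)^0.4 = 610 × 0.5537 = 337.8 K.
W_by = nCᵥ(T₁ − T₂) = (1.45)(20.79)(610 − 337.8) = 8204 J.

W ≈ 8.20 kJ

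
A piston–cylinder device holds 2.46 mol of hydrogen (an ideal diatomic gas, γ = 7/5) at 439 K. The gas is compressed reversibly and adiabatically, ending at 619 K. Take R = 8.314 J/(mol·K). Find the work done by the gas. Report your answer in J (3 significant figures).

Adiabatic ⇒ Q = 0, so W_by = −ΔU = nCᵥ(T₁ − T₂).
Cᵥ = 5R/2 = 20.79 J/(mol·K).
W = (2.46)(20.79)(439 − 619) = -9204 J.

W ≈ -9200 J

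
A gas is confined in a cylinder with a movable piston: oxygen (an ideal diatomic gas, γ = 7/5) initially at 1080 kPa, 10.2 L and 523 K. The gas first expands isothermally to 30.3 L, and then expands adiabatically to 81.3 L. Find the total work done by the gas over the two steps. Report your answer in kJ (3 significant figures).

Step 1 (isothermal): W = P₁V₁ ln(V₂/V₁) = (11016) ln(30.3/10.2) = 11994 J.
After step 1: P = 363.6 kPa, V = 30.3 L, T = 523 K.
Step 2 (adiabatic): W = (P₁V₁ − P₂V₂)/(γ−1) = (11016 − 7423)/0.4 = 8983 J.
W_total = 11994 + 8983 = 20977 J.

W_total ≈ 21.0 kJ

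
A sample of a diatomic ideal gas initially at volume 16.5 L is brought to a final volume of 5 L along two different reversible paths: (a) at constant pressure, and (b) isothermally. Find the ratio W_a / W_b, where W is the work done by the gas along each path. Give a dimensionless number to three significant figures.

Path (a) isobaric: W = P₁(V₂ − V₁) → W_a/(P₁V₁) = -0.697.
Path (b) isothermal: W = P₁V₁ ln(V₂/V₁) → W_b/(P₁V₁) = -1.194.
W_a / W_b = -0.697 / -1.194 = 0.5838.

W_a / W_b ≈ 0.584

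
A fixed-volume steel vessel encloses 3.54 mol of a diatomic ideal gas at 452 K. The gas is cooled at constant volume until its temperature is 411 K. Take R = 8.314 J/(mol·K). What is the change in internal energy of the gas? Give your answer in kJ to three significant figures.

ΔU ≈ -3.02 kJ

Constant volume ⇒ W = 0, so Q = ΔU = nCᵥΔT with Cᵥ = 5R/2 = 20.79 J/(mol·K).
ΔU = (3.54)(20.79)(411 − 452) = -3017 J.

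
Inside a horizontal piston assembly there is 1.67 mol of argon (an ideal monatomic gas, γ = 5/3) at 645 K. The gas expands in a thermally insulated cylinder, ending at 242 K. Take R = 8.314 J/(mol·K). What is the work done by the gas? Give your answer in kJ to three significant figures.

Adiabatic ⇒ Q = 0, so W_by = −ΔU = nCᵥ(T₁ − T₂).
Cᵥ = 3R/2 = 12.47 J/(mol·K).
W = (1.67)(12.47)(645 − 242) = 8393 J.

W ≈ 8.39 kJ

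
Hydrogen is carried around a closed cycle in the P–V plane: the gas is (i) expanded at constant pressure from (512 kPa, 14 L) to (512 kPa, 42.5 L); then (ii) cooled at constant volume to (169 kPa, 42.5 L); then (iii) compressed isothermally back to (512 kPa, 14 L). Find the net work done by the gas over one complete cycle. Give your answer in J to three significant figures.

Leg (i): W = PΔV = (512)(42.5 − 14) = 14592 J.
Leg (ii): W = 0.
Leg (iii): W = PᵢVᵢ ln(V_f/Vᵢ) = (7182) ln(14/42.5) = -7976 J.
W_net = 14592 − 7976 = 6616 J.

W_net ≈ 6620 J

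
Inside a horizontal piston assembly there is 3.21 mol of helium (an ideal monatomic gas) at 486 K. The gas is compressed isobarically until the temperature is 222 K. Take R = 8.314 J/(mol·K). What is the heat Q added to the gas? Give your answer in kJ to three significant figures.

Q ≈ -17.6 kJ

Isobaric: W = nRΔT = (3.21)(8.314)(-264) = -7046 J.
ΔU = nCᵥΔT with Cᵥ = 3R/2: ΔU = (3.21)(12.47)(-264) = -10568 J.
Q = ΔU + W = -10568 − 7046 = -17614 J.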